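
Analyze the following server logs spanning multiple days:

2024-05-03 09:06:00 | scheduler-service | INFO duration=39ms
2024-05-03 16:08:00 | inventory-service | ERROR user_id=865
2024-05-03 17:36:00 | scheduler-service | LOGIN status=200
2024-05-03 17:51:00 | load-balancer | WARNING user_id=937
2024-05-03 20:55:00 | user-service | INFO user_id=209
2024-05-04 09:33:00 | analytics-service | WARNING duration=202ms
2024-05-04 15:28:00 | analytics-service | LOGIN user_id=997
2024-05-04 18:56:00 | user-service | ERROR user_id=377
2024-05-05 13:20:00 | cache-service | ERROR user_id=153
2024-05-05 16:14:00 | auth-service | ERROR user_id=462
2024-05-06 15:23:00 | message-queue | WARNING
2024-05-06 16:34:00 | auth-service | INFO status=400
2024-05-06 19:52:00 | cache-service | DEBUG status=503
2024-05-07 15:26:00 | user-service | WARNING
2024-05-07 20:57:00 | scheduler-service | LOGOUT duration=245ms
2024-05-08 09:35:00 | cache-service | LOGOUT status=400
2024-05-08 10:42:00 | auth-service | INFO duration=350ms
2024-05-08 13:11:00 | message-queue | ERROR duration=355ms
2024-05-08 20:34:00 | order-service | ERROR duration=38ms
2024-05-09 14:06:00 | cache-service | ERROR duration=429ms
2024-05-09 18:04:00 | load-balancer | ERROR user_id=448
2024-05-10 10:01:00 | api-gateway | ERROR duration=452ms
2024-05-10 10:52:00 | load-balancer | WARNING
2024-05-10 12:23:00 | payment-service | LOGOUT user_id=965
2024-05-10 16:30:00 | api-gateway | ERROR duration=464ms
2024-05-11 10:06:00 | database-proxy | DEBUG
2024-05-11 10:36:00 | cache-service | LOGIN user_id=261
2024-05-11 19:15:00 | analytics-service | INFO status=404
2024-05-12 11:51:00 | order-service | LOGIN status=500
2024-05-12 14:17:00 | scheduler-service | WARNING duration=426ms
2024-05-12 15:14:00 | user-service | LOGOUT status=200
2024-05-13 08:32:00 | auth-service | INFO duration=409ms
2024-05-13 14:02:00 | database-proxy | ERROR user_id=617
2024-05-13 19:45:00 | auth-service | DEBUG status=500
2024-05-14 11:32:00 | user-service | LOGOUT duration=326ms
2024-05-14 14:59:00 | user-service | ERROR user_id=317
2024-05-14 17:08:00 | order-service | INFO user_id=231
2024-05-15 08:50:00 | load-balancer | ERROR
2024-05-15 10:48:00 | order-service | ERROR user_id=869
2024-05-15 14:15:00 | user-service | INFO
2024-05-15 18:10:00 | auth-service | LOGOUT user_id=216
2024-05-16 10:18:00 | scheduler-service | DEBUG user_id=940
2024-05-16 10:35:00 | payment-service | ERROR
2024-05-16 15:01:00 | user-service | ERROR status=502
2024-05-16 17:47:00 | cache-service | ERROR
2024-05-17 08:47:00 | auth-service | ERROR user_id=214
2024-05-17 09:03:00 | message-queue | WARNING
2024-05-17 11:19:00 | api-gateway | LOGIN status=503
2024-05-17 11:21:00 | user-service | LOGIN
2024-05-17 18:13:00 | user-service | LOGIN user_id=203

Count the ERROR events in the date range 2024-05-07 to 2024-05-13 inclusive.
7

To filter by date range:

1. Date range: 2024-05-07 through 2024-05-13, both dates inclusive
2. Filter for ERROR events whose date falls in this range
3. Count matching events: 7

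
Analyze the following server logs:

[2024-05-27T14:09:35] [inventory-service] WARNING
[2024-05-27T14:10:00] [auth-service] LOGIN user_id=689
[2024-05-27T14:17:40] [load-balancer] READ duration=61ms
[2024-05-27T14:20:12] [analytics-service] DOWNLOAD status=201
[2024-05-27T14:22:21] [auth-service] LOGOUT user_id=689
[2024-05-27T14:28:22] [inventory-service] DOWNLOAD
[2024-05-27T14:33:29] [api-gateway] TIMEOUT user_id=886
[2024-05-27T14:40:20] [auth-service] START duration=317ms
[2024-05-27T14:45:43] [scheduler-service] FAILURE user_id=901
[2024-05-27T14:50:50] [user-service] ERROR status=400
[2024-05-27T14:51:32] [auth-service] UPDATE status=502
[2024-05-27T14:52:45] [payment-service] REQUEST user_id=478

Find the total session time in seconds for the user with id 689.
741

To calculate session duration:

1. Find LOGIN event for user_id=689: 2024-05-27T14:10:00
2. Find LOGOUT event for user_id=689: 2024-05-27T14:22:21
3. Session duration: 2024-05-27T14:22:21 - 2024-05-27T14:10:00 = 741 seconds (12 minutes)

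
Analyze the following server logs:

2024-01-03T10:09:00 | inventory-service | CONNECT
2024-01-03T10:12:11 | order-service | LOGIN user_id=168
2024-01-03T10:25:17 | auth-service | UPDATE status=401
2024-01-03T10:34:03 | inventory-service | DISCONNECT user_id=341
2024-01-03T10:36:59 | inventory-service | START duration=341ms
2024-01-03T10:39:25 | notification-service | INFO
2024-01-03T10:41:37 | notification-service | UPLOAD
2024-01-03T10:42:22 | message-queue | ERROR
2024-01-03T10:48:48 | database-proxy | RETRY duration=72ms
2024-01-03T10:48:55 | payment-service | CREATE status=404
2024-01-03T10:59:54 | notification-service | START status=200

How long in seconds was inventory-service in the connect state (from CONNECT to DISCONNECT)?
1503

To calculate state duration:

1. Find CONNECT event for inventory-service: 2024-01-03T10:09:00
2. Find DISCONNECT event for inventory-service: 2024-01-03T10:34:03
3. Calculate duration: 2024-01-03T10:34:03 - 2024-01-03T10:09:00 = 1503 seconds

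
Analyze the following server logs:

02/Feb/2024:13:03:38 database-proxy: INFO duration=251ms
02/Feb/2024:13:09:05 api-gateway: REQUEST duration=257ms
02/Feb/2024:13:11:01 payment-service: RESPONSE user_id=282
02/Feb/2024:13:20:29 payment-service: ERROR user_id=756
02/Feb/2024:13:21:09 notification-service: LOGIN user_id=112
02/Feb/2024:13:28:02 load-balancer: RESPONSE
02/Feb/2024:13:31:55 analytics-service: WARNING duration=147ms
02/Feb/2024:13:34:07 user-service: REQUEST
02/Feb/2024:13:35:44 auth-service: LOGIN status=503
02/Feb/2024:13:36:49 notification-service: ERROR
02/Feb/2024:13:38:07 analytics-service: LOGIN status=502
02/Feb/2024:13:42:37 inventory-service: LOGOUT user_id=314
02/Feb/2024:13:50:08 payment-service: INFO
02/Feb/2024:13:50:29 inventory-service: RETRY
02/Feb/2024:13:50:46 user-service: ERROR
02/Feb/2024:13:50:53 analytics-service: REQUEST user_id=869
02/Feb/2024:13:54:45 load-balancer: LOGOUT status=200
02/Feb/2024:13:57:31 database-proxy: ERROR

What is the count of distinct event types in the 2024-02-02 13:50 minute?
4

To count unique event types:

1. Filter events in the minute starting at 2024-02-02 13:50
2. Extract event types from matching entries
3. Count unique types: 4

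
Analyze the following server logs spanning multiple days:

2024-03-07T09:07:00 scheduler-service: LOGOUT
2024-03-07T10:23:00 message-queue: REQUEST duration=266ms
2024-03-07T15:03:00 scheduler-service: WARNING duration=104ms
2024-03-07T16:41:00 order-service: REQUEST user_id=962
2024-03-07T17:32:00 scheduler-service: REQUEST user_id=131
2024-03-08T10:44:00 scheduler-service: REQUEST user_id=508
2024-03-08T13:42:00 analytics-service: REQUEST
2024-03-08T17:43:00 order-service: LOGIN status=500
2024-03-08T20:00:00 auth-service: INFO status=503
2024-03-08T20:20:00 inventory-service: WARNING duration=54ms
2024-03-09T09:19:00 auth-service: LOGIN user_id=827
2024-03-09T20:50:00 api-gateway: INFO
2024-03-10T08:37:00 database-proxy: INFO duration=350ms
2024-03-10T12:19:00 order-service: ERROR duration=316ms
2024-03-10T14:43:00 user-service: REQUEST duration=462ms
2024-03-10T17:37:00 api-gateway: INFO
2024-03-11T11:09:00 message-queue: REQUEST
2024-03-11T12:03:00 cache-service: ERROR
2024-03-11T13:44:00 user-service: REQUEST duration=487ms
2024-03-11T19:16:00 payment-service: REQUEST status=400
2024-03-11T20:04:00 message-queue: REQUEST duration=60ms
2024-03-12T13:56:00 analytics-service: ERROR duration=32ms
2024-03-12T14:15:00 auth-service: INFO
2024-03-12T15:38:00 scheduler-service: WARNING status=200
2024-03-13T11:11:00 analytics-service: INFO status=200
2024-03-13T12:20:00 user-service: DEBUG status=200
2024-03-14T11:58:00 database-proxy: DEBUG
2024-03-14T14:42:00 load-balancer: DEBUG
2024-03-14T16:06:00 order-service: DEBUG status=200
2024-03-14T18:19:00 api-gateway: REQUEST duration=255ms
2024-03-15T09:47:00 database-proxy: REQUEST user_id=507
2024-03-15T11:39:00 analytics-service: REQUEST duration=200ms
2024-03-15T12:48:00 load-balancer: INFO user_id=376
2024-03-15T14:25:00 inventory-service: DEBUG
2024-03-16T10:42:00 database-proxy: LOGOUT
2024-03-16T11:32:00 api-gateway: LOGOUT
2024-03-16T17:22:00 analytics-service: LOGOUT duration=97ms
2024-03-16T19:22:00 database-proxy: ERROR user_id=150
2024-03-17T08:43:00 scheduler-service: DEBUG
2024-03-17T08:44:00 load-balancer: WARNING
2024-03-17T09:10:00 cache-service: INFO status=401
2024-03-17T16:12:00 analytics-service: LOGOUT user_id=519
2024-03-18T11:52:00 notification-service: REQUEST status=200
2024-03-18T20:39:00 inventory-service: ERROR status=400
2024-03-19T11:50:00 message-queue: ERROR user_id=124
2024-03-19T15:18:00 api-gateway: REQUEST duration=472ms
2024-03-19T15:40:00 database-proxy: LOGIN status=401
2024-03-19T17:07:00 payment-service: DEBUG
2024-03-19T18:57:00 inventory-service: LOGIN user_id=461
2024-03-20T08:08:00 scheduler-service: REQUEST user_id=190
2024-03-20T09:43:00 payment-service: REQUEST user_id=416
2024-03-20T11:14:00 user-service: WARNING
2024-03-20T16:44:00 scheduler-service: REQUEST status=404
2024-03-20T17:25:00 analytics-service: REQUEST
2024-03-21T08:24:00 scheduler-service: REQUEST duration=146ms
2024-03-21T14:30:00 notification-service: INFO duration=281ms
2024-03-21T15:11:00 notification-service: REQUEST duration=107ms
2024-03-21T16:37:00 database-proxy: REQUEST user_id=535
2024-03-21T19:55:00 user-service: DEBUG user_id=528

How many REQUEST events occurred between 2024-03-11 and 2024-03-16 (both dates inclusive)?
7

To filter by date range:

1. Date range: 2024-03-11 through 2024-03-16, both dates inclusive
2. Filter for REQUEST events whose date falls in this range
3. Count matching events: 7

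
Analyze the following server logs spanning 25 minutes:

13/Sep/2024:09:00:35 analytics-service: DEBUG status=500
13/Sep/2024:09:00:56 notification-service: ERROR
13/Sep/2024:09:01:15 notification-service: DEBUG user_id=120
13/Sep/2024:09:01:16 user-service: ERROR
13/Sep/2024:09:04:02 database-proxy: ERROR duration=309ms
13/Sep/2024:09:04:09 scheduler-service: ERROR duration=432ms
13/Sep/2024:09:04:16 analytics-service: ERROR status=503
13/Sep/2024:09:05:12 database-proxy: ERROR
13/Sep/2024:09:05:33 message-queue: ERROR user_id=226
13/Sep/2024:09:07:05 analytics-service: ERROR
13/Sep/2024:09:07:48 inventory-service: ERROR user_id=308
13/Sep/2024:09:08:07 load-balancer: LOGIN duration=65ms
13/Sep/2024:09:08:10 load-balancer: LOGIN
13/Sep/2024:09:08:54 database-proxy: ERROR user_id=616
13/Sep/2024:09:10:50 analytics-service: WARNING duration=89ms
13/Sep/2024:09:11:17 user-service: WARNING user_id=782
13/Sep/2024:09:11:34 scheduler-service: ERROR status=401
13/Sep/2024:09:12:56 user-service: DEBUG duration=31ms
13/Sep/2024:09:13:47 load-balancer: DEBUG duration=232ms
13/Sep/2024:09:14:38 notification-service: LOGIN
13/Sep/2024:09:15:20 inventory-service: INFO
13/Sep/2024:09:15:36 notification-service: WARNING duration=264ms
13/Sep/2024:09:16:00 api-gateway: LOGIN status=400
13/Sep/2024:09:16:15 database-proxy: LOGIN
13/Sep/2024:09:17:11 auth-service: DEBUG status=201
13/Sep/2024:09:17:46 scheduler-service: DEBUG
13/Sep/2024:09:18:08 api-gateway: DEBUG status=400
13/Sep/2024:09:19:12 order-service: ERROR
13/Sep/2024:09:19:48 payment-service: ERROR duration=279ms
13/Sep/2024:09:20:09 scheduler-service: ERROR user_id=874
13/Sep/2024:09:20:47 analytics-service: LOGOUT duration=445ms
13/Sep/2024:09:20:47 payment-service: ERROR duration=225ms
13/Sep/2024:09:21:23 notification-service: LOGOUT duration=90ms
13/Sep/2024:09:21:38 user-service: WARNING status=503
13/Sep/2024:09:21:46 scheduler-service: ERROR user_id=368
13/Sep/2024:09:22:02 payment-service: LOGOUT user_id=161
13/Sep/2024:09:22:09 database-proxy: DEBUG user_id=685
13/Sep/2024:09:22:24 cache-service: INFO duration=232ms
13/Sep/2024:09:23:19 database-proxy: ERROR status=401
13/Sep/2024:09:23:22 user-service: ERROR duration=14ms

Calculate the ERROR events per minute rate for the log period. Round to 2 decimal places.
0.72

To calculate the rate:

1. Count total ERROR events: 18
2. Total time period: 25 minutes
3. Rate = 18 / 25 = 0.72 events per minute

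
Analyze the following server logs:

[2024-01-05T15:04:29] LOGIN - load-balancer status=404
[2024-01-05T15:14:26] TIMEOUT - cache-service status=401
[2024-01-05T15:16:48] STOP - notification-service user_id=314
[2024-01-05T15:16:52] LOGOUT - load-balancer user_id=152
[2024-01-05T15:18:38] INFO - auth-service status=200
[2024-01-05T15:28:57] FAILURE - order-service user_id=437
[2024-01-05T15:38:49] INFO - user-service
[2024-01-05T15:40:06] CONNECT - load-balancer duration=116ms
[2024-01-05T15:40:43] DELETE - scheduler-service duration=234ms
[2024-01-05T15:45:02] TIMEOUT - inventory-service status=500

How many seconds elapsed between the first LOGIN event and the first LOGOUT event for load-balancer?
743

To find the time between events:

1. Locate the first LOGIN event for load-balancer: 2024-01-05T15:04:29
2. Locate the first LOGOUT event for load-balancer: 2024-01-05T15:16:52
3. Calculate the difference: 2024-01-05T15:16:52 - 2024-01-05T15:04:29 = 743 seconds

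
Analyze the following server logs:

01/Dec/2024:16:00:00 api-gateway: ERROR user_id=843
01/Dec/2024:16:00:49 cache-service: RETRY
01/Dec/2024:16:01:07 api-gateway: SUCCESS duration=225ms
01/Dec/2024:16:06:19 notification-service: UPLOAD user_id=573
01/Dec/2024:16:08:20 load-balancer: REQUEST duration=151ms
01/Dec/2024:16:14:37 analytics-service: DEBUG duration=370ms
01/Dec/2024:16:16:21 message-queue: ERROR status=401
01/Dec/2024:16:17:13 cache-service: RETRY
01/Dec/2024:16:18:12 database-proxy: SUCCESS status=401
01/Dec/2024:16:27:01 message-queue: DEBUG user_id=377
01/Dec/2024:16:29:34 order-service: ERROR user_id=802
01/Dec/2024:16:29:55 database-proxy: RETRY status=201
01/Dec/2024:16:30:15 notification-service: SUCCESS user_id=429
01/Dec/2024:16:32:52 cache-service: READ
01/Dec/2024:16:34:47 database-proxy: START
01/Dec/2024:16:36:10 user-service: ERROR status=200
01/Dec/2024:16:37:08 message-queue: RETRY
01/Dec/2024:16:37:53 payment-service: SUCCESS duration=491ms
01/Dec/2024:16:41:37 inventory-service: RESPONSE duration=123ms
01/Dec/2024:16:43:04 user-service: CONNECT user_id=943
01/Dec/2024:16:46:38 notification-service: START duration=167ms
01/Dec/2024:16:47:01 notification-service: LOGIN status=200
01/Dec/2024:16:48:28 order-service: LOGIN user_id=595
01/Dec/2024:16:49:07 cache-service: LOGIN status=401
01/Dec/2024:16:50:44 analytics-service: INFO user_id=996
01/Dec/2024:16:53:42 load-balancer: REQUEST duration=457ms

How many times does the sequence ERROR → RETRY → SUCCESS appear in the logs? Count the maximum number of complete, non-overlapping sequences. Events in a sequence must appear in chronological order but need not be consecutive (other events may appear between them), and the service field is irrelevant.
4

To count sequences:

1. Look for pattern: ERROR → RETRY → SUCCESS
2. Greedily scan the log in chronological order, matching each sequence element in turn (ignoring service)
3. Each time the full pattern completes, increment the count and restart matching from the next event
4. Complete non-overlapping sequences found: 4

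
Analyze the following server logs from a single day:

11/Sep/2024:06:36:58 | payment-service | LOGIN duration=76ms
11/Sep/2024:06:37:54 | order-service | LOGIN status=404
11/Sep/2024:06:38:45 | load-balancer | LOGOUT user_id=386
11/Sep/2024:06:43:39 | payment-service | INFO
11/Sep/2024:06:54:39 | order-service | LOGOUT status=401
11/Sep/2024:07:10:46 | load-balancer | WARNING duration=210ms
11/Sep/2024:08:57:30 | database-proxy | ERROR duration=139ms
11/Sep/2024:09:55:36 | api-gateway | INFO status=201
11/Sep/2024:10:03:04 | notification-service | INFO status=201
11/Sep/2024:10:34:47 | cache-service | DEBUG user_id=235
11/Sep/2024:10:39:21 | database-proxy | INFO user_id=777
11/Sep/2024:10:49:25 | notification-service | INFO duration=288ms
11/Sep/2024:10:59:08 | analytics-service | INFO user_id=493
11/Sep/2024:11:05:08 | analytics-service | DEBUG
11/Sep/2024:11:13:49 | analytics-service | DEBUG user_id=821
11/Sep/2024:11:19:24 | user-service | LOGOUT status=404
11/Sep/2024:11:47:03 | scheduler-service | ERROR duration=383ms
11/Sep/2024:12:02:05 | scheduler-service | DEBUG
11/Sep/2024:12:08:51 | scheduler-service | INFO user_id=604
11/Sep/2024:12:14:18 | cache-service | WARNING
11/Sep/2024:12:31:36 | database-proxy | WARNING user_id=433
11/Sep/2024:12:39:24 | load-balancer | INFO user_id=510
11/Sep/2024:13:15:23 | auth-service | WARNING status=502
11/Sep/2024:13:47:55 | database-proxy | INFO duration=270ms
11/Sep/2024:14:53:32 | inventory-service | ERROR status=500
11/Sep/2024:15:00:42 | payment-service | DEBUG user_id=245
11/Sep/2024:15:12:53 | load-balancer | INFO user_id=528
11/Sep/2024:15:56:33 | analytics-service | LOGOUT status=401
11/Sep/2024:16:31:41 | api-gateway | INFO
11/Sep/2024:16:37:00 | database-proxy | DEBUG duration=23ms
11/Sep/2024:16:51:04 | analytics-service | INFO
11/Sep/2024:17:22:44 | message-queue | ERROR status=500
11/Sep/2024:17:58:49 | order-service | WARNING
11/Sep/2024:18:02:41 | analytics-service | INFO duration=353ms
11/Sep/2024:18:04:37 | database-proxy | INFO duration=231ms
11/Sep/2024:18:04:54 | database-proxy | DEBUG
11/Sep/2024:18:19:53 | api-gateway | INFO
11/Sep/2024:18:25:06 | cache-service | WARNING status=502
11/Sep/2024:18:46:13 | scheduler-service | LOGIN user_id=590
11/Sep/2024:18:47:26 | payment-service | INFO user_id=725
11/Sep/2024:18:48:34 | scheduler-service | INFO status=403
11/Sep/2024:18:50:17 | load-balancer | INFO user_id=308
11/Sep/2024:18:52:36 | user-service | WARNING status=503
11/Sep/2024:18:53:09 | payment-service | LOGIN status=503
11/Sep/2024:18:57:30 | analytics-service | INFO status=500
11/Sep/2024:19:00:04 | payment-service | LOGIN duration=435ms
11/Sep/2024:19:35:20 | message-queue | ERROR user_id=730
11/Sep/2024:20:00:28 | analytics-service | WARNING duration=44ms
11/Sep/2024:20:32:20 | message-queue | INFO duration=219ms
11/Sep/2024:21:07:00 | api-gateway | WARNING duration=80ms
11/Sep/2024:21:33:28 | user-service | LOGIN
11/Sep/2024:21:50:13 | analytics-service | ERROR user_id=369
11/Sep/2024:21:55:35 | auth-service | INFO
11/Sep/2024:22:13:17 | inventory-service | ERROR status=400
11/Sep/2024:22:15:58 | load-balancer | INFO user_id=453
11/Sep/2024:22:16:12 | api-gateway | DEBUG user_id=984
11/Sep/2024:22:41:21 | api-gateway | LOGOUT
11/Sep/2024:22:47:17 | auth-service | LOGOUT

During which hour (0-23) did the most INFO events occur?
18

To find the peak hour:

1. Group all INFO events by hour
2. Count events in each hour
3. Find hour with maximum count
4. Peak hour: 18 (with 7 events)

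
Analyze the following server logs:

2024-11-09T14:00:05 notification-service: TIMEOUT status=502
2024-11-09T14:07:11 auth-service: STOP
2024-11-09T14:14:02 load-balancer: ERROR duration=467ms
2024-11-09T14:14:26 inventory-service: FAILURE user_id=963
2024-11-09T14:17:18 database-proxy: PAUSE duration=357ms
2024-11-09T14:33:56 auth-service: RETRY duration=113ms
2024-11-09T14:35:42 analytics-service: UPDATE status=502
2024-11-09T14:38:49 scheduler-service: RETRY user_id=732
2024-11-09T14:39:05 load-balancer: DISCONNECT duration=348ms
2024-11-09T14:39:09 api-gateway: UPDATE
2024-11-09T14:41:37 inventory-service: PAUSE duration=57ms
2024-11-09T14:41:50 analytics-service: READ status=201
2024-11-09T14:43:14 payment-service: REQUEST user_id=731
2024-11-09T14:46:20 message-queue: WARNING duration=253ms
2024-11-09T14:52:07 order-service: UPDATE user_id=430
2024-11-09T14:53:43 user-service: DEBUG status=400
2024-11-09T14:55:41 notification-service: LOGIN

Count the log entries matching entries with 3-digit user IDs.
4

To find matching entries:

1. Pattern to match: entries with 3-digit user IDs
2. Scan each log entry for the pattern
3. Count matches: 4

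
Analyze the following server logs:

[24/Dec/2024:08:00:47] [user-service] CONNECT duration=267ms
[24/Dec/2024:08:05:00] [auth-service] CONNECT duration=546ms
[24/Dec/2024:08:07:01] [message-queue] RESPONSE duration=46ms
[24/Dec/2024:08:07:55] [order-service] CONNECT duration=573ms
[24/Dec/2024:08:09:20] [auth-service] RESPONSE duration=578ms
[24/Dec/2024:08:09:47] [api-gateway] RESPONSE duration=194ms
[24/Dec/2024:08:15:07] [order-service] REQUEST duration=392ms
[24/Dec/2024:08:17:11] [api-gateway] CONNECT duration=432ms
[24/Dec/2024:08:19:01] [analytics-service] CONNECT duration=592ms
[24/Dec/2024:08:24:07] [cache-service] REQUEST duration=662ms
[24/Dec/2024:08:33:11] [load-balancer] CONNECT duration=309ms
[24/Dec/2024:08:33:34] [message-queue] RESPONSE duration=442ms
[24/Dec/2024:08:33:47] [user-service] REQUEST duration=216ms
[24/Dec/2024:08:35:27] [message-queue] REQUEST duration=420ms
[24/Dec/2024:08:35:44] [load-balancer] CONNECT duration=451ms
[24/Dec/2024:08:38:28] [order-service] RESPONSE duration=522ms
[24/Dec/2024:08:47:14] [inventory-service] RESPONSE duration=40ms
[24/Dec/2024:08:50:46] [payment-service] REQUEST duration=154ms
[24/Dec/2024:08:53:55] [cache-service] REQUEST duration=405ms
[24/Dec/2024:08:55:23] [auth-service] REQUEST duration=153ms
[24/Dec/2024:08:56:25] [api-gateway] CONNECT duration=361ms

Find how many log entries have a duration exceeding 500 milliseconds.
6

To count timeouts:

1. Threshold: 500ms
2. Extract duration from each log entry
3. Count entries where duration > 500
4. Timeout count: 6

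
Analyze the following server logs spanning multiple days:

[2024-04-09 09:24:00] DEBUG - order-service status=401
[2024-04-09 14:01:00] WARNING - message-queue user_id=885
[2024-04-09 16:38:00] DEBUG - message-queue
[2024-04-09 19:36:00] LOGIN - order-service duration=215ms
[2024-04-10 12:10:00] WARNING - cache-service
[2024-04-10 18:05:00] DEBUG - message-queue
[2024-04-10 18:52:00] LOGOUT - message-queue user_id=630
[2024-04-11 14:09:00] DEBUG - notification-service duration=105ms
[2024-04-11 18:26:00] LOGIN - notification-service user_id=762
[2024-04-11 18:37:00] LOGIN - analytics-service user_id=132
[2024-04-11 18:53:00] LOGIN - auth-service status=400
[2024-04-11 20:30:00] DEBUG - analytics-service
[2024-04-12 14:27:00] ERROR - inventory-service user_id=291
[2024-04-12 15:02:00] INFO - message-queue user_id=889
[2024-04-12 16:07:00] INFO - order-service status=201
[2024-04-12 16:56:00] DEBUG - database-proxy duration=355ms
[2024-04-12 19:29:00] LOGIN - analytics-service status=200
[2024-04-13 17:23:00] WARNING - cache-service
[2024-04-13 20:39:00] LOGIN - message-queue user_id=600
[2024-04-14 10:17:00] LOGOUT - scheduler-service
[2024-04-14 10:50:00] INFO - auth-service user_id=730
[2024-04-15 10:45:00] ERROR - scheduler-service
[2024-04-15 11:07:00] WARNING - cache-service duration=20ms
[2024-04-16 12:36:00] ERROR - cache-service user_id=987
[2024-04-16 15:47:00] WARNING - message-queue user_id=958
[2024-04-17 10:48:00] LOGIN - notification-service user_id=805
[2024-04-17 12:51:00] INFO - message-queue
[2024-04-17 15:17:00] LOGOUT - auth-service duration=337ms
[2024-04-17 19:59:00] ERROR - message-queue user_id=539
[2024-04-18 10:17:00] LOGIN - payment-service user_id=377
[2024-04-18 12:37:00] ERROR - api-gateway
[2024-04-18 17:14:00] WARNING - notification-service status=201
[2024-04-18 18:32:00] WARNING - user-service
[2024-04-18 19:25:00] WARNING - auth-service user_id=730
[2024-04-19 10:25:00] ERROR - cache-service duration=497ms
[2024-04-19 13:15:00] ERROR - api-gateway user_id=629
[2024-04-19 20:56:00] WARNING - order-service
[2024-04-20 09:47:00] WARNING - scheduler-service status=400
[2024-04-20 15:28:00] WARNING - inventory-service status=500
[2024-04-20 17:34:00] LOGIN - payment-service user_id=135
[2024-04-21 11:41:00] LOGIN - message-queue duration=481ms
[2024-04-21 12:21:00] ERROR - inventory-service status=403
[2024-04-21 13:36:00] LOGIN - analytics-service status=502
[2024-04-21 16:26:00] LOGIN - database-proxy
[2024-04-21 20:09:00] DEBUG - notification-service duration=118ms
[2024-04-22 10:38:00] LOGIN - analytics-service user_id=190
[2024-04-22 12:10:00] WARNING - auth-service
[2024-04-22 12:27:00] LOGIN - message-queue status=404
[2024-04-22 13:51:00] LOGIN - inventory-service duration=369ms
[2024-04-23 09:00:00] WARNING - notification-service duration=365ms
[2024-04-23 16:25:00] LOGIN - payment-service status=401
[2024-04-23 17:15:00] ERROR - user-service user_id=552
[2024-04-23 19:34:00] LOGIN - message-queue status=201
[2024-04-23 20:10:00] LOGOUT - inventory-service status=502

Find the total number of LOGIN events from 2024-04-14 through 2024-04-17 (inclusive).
1

To filter by date range:

1. Date range: 2024-04-14 through 2024-04-17, both dates inclusive
2. Filter for LOGIN events whose date falls in this range
3. Count matching events: 1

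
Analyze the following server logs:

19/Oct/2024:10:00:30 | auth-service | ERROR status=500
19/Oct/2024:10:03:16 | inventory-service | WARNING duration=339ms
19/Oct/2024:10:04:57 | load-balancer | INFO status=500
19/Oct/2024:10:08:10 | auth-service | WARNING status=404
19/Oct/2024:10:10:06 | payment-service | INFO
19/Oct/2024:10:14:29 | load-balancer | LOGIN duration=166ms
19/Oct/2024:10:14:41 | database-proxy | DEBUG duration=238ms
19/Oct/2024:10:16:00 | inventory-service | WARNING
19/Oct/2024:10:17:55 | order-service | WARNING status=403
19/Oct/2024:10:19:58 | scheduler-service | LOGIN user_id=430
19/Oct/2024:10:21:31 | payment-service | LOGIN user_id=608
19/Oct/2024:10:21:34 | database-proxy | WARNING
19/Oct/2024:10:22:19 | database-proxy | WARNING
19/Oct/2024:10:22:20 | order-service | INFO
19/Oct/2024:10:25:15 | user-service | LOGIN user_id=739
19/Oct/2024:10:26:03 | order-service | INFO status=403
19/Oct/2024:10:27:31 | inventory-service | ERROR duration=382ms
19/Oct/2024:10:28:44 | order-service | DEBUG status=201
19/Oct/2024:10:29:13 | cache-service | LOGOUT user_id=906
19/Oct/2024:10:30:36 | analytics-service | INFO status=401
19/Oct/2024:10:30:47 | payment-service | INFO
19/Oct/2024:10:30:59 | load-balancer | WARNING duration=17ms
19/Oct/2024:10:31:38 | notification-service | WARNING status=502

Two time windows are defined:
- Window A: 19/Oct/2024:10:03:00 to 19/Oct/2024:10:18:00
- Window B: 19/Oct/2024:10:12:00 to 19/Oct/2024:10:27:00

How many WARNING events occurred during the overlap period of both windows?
2

To find overlap events:

1. Window A: 19/Oct/2024:10:03:00 to 19/Oct/2024:10:18:00
2. Window B: 19/Oct/2024:10:12:00 to 19/Oct/2024:10:27:00
3. Overlap period: 19/Oct/2024:10:12:00 to 19/Oct/2024:10:18:00
4. Count WARNING events in overlap: 2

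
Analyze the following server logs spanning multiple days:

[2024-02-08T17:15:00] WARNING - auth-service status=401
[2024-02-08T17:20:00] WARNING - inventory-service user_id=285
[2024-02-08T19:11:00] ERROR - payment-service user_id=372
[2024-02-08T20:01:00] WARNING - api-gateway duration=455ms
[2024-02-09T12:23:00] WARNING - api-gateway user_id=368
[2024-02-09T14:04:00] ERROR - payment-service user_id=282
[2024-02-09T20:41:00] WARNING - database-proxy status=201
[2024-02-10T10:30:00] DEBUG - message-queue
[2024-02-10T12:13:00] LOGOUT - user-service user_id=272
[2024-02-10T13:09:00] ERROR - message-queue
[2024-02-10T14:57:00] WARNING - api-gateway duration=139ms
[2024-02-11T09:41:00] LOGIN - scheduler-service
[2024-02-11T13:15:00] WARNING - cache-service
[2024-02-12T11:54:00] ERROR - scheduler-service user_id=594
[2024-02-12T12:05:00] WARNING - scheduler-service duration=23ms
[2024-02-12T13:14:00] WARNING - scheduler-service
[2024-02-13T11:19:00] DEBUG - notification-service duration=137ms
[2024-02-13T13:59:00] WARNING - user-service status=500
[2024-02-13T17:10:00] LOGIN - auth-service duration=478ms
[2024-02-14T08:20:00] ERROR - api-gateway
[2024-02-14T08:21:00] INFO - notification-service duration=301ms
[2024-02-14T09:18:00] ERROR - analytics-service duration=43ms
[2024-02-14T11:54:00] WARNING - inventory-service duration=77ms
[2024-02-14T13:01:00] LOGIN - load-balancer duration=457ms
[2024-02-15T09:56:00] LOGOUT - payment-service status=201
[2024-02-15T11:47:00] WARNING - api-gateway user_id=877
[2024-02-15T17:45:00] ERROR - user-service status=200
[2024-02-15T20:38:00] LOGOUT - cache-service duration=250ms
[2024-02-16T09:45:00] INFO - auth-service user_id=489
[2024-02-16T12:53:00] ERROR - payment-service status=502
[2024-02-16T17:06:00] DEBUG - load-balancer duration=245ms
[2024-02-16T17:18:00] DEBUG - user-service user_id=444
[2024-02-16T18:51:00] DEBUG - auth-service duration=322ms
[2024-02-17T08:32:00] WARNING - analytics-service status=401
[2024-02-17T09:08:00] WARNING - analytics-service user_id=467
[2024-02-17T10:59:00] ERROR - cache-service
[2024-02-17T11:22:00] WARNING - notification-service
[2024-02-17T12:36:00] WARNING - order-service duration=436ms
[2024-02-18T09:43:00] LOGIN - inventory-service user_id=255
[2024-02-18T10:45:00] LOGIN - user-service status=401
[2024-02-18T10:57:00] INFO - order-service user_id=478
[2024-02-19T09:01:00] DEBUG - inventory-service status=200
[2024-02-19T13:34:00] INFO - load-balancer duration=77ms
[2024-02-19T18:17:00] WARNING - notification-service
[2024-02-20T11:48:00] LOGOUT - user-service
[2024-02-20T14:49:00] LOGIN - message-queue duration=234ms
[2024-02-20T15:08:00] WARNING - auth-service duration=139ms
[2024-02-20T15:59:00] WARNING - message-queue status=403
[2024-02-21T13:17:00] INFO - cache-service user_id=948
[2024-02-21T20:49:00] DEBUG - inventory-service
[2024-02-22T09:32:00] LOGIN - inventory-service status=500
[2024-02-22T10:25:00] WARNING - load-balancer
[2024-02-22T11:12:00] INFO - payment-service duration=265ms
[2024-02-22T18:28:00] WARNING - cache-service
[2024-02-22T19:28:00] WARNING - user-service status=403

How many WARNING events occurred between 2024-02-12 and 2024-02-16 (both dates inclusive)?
5

To filter by date range:

1. Date range: 2024-02-12 through 2024-02-16, both dates inclusive
2. Filter for WARNING events whose date falls in this range
3. Count matching events: 5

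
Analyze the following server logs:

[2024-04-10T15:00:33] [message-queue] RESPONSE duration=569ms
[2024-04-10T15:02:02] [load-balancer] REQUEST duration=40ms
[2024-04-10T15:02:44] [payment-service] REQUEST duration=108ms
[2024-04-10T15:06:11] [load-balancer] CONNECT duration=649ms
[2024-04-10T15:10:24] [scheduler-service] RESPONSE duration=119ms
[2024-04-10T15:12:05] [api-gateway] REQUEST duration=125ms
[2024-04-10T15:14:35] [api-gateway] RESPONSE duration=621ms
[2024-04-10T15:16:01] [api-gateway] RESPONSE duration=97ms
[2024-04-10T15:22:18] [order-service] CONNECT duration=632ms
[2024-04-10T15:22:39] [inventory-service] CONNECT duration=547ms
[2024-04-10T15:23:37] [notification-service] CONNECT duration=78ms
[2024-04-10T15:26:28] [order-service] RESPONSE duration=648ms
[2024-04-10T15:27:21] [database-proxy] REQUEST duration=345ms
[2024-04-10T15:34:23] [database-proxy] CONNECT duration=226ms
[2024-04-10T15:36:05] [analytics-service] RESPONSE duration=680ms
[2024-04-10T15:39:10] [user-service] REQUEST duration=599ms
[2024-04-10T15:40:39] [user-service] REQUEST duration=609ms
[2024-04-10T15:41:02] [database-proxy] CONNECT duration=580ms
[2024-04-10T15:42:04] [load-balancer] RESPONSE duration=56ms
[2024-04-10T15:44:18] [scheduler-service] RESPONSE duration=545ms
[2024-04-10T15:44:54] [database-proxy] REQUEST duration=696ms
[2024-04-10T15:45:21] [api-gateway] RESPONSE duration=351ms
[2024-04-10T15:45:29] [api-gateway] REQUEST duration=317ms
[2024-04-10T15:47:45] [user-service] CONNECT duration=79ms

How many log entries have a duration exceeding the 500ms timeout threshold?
12

To count timeouts:

1. Threshold: 500ms
2. Extract duration from each log entry
3. Count entries where duration > 500
4. Timeout count: 12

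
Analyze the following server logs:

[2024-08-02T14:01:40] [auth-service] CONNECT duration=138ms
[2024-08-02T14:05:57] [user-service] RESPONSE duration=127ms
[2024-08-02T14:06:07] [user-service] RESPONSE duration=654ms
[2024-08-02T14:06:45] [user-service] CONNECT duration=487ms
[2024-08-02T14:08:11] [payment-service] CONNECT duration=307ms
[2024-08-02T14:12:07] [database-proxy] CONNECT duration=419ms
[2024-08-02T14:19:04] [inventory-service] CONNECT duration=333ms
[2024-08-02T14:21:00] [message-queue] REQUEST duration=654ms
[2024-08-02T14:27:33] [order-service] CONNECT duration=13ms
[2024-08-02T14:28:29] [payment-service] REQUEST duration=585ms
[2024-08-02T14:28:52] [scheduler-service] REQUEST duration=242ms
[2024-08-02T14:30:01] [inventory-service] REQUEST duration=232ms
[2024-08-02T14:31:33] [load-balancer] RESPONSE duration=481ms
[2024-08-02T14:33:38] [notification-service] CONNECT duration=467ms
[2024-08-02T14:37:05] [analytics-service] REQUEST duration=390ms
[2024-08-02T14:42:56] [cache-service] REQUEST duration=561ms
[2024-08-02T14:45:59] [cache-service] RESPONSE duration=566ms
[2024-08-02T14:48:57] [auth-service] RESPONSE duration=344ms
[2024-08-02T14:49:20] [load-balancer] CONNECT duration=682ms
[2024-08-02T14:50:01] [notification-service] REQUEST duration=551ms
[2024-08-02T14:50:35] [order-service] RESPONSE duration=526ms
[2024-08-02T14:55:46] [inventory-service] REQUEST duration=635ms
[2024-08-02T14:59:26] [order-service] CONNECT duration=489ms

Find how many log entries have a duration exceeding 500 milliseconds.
9

To count timeouts:

1. Threshold: 500ms
2. Extract duration from each log entry
3. Count entries where duration > 500
4. Timeout count: 9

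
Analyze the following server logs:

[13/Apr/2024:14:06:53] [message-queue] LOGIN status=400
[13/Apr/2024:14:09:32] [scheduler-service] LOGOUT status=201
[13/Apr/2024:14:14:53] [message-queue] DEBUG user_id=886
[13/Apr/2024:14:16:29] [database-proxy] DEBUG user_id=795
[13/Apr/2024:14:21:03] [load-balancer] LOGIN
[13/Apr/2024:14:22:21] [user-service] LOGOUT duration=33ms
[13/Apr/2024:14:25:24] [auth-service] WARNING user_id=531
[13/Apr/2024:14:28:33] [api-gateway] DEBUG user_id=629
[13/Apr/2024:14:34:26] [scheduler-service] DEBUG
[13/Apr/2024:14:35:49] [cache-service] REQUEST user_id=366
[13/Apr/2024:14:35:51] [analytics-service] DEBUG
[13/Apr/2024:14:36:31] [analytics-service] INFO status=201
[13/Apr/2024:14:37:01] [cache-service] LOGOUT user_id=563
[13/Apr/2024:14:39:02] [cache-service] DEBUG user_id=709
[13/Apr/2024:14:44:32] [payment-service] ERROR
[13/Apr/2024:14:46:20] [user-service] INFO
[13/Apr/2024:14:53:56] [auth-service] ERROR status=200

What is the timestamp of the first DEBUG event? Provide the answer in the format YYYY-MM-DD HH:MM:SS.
2024-04-13 14:14:53

To find the first event:

1. Filter for all DEBUG events
2. Sort by timestamp
3. Select the first one
4. Timestamp: 2024-04-13 14:14:53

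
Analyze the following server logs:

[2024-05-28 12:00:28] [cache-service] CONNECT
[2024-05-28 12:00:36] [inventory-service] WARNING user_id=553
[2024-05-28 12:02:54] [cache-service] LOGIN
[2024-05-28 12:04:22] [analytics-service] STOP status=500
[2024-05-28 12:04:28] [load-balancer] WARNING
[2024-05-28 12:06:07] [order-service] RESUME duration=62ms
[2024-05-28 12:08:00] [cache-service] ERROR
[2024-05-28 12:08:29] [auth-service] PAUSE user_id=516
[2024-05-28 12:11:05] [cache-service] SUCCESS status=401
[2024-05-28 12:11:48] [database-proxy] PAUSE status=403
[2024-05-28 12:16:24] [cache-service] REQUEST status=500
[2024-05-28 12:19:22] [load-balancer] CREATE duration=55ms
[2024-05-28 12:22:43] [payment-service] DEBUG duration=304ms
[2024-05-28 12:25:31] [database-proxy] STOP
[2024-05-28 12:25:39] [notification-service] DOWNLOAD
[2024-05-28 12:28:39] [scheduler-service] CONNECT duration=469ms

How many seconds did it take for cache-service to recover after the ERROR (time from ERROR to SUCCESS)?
185

To calculate recovery time:

1. Find ERROR event for cache-service: 2024-05-28 12:08:00
2. Find next SUCCESS event for cache-service: 2024-05-28 12:11:05
3. Recovery time: 2024-05-28 12:11:05 - 2024-05-28 12:08:00 = 185 seconds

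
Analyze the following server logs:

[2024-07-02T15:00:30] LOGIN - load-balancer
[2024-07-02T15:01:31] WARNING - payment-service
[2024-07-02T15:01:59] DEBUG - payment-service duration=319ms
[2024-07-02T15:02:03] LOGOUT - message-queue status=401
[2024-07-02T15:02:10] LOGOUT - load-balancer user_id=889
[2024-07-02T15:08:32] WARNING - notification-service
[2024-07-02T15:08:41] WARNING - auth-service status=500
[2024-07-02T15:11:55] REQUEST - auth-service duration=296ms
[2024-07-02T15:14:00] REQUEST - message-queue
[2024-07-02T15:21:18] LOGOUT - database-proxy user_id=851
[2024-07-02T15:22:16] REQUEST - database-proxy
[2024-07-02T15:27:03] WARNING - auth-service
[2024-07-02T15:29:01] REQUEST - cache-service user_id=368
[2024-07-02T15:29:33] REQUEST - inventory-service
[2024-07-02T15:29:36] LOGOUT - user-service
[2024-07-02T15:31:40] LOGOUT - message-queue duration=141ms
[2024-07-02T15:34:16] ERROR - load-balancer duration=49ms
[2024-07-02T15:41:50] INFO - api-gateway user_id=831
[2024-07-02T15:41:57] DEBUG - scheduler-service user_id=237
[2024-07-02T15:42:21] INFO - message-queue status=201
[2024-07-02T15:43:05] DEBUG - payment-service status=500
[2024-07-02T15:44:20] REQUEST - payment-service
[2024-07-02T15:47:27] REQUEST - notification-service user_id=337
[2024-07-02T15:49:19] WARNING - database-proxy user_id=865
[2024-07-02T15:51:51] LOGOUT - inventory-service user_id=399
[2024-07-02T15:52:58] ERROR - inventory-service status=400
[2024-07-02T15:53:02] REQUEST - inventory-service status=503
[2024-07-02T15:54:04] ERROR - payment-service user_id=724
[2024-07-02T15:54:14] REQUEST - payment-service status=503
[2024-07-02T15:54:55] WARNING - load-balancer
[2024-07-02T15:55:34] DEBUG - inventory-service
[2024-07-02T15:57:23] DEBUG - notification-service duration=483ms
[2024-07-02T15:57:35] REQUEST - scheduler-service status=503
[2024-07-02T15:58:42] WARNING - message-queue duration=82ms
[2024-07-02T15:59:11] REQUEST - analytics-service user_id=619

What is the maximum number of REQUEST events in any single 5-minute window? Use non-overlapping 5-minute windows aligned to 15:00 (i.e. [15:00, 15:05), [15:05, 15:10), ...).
2

To find the burst window:

1. Divide the log period into non-overlapping 5-minute windows starting at 15:00
2. Count REQUEST events in each window
3. Find the window with maximum count
4. Maximum events in a window: 2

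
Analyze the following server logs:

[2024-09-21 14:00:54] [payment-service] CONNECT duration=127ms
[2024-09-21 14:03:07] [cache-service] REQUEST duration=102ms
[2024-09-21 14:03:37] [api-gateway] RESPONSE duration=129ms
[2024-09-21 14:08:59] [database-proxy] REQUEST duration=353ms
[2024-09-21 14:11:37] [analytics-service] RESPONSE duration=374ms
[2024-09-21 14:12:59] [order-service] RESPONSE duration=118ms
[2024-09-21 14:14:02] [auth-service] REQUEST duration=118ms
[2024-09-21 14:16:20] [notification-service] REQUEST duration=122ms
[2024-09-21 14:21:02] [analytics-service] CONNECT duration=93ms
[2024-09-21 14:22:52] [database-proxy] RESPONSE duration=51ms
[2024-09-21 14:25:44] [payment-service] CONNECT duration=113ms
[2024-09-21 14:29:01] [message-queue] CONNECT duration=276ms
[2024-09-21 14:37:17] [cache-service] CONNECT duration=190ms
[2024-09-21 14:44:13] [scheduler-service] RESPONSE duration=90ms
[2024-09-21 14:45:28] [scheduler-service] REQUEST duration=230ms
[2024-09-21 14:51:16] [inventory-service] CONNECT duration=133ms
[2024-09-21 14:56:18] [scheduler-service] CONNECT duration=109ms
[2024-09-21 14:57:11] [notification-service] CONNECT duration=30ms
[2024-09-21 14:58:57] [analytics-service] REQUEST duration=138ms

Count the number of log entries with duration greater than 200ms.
4

To count timeouts:

1. Threshold: 200ms
2. Extract duration from each log entry
3. Count entries where duration > 200
4. Timeout count: 4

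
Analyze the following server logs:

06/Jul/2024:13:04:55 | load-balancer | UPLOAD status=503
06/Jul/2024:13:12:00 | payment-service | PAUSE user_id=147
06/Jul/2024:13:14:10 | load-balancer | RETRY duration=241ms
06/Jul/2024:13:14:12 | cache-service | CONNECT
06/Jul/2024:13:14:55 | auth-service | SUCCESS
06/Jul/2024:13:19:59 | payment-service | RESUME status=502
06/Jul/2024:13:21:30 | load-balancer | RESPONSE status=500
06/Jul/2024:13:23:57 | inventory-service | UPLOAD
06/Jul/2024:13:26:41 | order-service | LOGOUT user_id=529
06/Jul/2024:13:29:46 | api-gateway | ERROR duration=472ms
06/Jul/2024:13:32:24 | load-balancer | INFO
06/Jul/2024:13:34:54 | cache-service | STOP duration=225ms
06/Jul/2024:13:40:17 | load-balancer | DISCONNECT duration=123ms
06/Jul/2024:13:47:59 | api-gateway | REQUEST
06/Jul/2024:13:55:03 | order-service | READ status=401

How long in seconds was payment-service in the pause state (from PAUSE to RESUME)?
479

To calculate state duration:

1. Find PAUSE event for payment-service: 06/Jul/2024:13:12:00
2. Find RESUME event for payment-service: 06/Jul/2024:13:19:59
3. Calculate duration: 06/Jul/2024:13:19:59 - 06/Jul/2024:13:12:00 = 479 seconds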